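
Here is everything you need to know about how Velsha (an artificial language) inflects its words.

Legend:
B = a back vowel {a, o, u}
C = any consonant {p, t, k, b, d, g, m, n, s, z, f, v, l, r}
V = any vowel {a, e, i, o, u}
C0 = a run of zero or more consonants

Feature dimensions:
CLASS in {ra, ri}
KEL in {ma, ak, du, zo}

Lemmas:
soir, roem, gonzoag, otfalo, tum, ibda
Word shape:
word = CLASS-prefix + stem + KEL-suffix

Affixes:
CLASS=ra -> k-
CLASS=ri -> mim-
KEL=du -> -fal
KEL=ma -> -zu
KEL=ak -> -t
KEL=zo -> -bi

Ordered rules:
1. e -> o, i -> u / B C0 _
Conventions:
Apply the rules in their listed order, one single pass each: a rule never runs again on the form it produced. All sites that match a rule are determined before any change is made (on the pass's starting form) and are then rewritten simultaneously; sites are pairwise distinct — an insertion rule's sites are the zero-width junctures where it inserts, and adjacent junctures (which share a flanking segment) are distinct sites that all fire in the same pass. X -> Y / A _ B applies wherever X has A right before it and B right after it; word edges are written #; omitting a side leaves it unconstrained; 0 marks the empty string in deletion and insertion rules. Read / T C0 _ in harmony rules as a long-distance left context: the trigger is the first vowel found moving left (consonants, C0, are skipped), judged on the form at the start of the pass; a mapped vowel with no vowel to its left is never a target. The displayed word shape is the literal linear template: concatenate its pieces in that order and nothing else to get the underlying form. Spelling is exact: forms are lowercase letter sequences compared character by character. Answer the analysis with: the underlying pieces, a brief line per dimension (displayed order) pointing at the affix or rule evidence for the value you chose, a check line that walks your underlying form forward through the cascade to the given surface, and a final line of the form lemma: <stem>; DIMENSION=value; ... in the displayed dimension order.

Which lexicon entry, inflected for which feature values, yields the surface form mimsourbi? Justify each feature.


underlying: mim-soir-bi
CLASS=ri - signalled by the affix mim-
KEL=zo - signalled by the affix -bi
check: mimsoirbi -> mimsourbi
lemma: soir; CLASS=ri; KEL=zo


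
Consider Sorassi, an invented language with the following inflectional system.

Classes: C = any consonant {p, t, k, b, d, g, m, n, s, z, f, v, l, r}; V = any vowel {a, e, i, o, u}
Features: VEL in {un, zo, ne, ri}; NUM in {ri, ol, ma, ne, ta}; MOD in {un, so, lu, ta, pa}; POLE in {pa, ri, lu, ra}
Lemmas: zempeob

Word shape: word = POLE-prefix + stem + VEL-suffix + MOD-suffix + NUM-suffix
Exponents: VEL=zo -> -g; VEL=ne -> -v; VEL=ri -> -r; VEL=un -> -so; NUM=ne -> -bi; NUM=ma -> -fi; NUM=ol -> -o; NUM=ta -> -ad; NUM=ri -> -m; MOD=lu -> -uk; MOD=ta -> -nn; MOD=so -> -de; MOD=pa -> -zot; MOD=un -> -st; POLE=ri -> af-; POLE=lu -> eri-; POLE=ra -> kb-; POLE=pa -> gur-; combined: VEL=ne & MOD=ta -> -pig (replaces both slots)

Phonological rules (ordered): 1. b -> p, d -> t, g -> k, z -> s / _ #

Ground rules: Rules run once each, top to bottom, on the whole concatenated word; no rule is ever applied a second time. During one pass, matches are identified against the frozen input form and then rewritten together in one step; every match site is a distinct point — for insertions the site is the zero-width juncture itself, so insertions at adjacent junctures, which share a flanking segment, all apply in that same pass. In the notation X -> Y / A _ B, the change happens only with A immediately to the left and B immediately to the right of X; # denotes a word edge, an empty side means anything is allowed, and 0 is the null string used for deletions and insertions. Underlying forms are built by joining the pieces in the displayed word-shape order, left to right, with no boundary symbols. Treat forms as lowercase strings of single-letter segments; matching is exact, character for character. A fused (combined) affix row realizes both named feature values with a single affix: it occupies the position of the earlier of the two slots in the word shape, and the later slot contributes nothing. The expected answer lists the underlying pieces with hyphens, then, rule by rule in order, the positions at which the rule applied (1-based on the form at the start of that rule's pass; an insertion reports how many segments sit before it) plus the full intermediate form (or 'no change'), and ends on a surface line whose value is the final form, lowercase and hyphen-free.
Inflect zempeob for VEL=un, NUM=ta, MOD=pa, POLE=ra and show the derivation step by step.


underlying: kb-zempeob-so-zot-ad
1. b -> p, d -> t, g -> k, z -> s / _ #: fires at position(s) 16: kbzempeobsozotat
surface: kbzempeobsozotat


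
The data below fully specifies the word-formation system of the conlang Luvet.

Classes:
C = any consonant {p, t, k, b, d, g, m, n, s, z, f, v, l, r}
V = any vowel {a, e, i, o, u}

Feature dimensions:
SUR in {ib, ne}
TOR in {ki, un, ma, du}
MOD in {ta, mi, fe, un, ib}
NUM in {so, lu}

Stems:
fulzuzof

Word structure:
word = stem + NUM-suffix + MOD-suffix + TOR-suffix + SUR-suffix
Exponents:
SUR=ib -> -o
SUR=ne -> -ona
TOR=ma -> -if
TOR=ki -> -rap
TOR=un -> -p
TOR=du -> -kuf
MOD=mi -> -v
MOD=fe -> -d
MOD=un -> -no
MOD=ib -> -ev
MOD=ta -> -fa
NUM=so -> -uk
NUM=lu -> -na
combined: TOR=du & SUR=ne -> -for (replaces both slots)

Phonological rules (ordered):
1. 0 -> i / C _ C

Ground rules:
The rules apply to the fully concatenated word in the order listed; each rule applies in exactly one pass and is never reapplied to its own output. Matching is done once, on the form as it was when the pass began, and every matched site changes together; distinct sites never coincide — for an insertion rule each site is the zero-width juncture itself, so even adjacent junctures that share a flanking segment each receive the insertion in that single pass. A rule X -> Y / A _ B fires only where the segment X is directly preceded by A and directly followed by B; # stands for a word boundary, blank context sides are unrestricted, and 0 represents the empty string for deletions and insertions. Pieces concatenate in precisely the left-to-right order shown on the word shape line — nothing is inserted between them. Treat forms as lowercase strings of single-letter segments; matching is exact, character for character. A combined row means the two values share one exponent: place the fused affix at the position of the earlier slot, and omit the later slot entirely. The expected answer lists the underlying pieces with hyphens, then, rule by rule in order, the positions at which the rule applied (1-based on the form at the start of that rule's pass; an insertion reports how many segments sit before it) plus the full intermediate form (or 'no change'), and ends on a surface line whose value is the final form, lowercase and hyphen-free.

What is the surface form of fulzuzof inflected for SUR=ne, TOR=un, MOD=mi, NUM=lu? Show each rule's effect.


underlying: fulzuzof-na-v-p-ona
1. 0 -> i / C _ C: inserts after position(s) 3, 8, 11: fulizuzofinavipona
surface: fulizuzofinavipona


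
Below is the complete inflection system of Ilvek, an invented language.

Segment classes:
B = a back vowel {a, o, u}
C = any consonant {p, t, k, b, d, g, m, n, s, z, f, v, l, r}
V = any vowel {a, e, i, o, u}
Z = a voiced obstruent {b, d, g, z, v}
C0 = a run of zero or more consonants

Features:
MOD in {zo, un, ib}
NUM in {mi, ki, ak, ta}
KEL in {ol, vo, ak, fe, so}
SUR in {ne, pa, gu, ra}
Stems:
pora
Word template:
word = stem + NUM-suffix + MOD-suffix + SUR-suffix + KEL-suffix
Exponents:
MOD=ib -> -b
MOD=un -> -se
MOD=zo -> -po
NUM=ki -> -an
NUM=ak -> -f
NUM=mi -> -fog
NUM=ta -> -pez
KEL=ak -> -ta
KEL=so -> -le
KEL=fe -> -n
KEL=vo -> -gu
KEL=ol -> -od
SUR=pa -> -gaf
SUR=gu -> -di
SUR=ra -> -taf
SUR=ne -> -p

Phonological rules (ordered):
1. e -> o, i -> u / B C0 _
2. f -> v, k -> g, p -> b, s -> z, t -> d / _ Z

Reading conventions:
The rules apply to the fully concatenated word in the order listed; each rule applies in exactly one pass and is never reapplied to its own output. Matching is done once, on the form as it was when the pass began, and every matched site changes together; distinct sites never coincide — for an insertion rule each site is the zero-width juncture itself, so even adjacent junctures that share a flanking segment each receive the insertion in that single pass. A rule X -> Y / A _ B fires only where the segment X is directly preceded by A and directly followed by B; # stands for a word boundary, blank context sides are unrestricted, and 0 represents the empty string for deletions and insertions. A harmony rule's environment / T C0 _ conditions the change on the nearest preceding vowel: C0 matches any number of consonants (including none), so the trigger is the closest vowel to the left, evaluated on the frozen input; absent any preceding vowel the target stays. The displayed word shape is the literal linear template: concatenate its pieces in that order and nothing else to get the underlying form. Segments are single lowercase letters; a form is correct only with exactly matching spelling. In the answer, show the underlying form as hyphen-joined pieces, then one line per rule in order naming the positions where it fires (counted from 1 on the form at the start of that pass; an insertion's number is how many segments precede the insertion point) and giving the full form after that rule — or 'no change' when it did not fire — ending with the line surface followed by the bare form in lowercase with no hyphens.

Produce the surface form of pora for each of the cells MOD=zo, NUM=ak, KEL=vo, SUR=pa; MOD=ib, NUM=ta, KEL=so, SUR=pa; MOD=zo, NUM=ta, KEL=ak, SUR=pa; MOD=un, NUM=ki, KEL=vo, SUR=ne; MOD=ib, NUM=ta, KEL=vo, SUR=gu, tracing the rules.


cell MOD=zo, NUM=ak, KEL=vo, SUR=pa:
underlying: pora-f-po-gaf-gu
1. e -> o, i -> u / B C0 _: no change
2. f -> v, k -> g, p -> b, s -> z, t -> d / _ Z: fires at position(s) 10: porafpogavgu
surface: porafpogavgu

cell MOD=ib, NUM=ta, KEL=so, SUR=pa:
underlying: pora-pez-b-gaf-le
1. e -> o, i -> u / B C0 _: fires at position(s) 6, 13: porapozbgaflo
2. f -> v, k -> g, p -> b, s -> z, t -> d / _ Z: no change
surface: porapozbgaflo

cell MOD=zo, NUM=ta, KEL=ak, SUR=pa:
underlying: pora-pez-po-gaf-ta
1. e -> o, i -> u / B C0 _: fires at position(s) 6: porapozpogafta
2. f -> v, k -> g, p -> b, s -> z, t -> d / _ Z: no change
surface: porapozpogafta

cell MOD=un, NUM=ki, KEL=vo, SUR=ne:
underlying: pora-an-se-p-gu
1. e -> o, i -> u / B C0 _: fires at position(s) 8: poraansopgu
2. f -> v, k -> g, p -> b, s -> z, t -> d / _ Z: fires at position(s) 9: poraansobgu
surface: poraansobgu

cell MOD=ib, NUM=ta, KEL=vo, SUR=gu:
underlying: pora-pez-b-di-gu
1. e -> o, i -> u / B C0 _: fires at position(s) 6: porapozbdigu
2. f -> v, k -> g, p -> b, s -> z, t -> d / _ Z: no change
surface: porapozbdigu


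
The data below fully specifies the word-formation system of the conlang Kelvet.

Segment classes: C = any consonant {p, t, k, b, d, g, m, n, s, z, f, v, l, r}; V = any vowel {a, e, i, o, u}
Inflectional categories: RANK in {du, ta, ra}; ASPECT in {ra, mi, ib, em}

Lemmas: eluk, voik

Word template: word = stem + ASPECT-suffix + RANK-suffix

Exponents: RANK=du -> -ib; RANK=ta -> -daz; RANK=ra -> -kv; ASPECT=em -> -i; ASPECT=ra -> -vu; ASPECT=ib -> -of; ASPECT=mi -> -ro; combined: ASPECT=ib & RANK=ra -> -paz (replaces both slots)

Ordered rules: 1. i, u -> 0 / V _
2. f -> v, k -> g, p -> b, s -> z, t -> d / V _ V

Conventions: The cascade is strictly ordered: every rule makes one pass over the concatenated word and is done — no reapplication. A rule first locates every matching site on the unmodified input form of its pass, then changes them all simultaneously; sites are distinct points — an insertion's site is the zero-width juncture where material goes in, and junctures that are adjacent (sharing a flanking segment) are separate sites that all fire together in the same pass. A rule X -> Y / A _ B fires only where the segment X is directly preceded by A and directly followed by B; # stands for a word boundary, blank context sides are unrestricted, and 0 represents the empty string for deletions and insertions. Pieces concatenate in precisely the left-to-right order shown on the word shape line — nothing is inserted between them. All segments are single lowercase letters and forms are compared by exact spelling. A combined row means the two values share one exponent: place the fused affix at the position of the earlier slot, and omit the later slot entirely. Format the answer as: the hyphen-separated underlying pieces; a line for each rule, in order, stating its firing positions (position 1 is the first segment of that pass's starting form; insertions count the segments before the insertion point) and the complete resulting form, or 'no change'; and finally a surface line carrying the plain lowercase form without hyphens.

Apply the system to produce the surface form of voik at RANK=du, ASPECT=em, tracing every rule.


underlying: voik-i-ib
1. i, u -> 0 / V _: fires at position(s) 3, 6: vokib
2. f -> v, k -> g, p -> b, s -> z, t -> d / V _ V: fires at position(s) 3: vogib
surface: vogib


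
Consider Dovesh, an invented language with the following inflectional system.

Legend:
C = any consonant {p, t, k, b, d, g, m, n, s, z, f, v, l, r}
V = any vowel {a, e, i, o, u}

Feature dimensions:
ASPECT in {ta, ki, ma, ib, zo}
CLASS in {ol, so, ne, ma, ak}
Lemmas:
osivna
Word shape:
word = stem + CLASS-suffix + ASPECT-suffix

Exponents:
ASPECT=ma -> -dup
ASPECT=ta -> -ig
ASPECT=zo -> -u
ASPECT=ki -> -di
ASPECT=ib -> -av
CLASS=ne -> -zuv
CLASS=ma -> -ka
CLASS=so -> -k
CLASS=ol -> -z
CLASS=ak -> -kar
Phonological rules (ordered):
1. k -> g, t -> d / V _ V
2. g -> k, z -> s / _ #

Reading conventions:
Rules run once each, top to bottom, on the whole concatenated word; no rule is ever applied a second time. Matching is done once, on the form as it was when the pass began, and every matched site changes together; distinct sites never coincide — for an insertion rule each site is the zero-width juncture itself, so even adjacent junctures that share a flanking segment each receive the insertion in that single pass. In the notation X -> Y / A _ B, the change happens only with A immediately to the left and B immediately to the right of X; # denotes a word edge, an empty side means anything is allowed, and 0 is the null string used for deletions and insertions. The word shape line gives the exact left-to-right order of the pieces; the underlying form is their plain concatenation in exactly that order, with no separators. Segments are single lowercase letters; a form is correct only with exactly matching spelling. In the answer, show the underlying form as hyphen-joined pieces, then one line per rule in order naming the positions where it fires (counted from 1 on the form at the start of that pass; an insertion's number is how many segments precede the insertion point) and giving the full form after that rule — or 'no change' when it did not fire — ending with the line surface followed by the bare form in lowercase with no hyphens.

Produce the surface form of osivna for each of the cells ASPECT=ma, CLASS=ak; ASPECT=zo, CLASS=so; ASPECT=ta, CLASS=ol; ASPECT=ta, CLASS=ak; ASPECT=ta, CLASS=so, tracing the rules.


cell ASPECT=ma, CLASS=ak:
underlying: osivna-kar-dup
1. k -> g, t -> d / V _ V: fires at position(s) 7: osivnagardup
2. g -> k, z -> s / _ #: no change
surface: osivnagardup

cell ASPECT=zo, CLASS=so:
underlying: osivna-k-u
1. k -> g, t -> d / V _ V: fires at position(s) 7: osivnagu
2. g -> k, z -> s / _ #: no change
surface: osivnagu

cell ASPECT=ta, CLASS=ol:
underlying: osivna-z-ig
1. k -> g, t -> d / V _ V: no change
2. g -> k, z -> s / _ #: fires at position(s) 9: osivnazik
surface: osivnazik

cell ASPECT=ta, CLASS=ak:
underlying: osivna-kar-ig
1. k -> g, t -> d / V _ V: fires at position(s) 7: osivnagarig
2. g -> k, z -> s / _ #: fires at position(s) 11: osivnagarik
surface: osivnagarik

cell ASPECT=ta, CLASS=so:
underlying: osivna-k-ig
1. k -> g, t -> d / V _ V: fires at position(s) 7: osivnagig
2. g -> k, z -> s / _ #: fires at position(s) 9: osivnagik
surface: osivnagik


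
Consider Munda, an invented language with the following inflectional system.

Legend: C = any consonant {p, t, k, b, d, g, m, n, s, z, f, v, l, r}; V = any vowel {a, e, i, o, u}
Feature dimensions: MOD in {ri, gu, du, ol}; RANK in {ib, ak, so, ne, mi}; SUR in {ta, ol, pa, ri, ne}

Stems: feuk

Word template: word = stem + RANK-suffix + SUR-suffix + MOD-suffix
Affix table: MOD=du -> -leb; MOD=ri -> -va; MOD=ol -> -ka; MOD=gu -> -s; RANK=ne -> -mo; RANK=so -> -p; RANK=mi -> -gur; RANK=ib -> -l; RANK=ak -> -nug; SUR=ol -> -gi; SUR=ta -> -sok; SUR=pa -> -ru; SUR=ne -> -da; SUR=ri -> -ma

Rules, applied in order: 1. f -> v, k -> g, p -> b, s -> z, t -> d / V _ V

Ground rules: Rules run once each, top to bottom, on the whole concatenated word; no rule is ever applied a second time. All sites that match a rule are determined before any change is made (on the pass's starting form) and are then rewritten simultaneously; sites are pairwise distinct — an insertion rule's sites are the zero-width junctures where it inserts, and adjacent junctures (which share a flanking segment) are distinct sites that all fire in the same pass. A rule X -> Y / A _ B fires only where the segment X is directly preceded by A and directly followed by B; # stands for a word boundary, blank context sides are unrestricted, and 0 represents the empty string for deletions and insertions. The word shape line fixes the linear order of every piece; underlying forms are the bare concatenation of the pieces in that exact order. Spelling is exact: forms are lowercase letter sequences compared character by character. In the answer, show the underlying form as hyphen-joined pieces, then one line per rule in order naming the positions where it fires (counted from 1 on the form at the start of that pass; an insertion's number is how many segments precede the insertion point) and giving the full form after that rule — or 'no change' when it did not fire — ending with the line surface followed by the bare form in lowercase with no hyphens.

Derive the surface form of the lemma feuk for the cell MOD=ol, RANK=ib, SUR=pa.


underlying: feuk-l-ru-ka
1. f -> v, k -> g, p -> b, s -> z, t -> d / V _ V: fires at position(s) 8: feuklruga
surface: feuklruga


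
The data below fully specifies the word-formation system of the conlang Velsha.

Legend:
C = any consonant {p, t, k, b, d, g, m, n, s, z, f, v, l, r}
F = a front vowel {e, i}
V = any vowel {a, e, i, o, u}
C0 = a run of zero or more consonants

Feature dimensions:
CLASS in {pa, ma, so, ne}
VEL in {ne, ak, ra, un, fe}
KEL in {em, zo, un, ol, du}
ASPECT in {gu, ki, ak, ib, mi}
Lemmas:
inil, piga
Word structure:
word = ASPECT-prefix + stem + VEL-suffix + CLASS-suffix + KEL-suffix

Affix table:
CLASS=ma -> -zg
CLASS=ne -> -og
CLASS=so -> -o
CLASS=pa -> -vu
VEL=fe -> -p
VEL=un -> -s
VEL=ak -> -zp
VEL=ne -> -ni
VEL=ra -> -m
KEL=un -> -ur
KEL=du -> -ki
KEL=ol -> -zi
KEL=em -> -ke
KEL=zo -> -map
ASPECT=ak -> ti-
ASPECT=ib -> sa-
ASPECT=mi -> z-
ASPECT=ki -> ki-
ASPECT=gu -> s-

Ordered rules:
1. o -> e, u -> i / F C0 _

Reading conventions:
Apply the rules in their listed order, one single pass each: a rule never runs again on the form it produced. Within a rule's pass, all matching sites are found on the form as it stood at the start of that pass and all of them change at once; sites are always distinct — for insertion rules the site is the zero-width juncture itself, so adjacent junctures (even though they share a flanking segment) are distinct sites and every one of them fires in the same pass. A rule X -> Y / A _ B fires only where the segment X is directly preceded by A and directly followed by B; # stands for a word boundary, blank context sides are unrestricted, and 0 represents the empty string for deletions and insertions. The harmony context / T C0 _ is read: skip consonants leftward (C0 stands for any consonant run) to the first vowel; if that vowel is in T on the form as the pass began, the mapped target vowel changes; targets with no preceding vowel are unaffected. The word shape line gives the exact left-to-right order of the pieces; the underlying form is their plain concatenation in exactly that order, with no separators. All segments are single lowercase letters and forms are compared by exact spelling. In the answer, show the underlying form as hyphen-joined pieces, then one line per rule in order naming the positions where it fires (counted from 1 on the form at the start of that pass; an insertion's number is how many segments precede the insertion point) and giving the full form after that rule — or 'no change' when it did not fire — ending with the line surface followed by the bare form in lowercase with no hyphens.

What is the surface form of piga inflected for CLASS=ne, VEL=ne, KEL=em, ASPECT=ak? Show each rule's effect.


underlying: ti-piga-ni-og-ke
1. o -> e, u -> i / F C0 _: fires at position(s) 9: tipiganiegke
surface: tipiganiegke


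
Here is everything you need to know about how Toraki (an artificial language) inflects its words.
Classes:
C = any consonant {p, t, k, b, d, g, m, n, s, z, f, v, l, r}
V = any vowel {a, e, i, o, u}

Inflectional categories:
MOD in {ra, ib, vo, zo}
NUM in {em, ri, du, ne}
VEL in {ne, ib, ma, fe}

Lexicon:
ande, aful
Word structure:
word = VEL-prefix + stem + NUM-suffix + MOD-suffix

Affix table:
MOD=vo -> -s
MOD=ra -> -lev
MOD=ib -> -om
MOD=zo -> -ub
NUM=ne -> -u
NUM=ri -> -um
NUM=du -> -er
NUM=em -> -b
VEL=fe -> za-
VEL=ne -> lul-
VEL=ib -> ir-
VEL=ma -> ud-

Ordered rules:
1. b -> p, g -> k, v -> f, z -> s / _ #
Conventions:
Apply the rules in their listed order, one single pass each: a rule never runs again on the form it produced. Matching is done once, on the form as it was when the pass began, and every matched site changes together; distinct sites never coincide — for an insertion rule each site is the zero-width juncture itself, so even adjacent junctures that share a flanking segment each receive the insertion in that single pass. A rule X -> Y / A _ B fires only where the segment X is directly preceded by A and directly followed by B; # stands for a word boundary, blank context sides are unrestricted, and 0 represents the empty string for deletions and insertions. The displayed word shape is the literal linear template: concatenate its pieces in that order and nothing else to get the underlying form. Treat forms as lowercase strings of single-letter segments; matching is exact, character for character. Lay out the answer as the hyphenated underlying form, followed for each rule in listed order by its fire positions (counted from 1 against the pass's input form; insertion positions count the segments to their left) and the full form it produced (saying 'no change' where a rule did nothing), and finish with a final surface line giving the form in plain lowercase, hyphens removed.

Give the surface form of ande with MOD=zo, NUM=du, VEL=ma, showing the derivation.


underlying: ud-ande-er-ub
1. b -> p, g -> k, v -> f, z -> s / _ #: fires at position(s) 10: udandeerup
surface: udandeerup


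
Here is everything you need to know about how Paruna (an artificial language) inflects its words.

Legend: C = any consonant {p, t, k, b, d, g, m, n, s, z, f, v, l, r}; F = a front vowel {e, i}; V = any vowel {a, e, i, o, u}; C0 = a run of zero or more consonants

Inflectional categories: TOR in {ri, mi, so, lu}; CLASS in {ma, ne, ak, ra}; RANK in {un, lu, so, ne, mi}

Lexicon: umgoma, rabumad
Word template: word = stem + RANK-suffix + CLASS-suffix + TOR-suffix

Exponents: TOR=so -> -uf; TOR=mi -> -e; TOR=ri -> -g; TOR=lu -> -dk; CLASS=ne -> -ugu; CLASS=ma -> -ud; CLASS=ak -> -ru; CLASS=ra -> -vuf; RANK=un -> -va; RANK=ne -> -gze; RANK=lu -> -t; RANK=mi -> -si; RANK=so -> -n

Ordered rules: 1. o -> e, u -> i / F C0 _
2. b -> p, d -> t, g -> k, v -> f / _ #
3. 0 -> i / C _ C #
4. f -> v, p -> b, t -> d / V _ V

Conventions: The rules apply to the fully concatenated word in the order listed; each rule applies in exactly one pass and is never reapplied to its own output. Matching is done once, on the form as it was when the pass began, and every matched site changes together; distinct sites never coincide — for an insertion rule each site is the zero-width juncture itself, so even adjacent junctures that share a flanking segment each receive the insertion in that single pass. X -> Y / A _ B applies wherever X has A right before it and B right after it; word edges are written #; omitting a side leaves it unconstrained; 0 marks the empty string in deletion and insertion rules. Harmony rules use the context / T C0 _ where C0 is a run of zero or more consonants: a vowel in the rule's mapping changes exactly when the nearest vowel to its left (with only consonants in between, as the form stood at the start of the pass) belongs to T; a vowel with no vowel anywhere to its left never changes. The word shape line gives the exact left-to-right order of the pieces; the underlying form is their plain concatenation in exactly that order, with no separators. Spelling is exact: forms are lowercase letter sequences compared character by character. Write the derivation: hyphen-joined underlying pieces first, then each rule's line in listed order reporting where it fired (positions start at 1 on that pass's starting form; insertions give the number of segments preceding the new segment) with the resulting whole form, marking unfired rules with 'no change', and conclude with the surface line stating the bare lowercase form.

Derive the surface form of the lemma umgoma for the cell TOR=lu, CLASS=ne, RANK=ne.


underlying: umgoma-gze-ugu-dk
1. o -> e, u -> i / F C0 _: fires at position(s) 10: umgomagzeigudk
2. b -> p, d -> t, g -> k, v -> f / _ #: no change
3. 0 -> i / C _ C #: inserts after position(s) 13: umgomagzeigudik
4. f -> v, p -> b, t -> d / V _ V: no change
surface: umgomagzeigudik


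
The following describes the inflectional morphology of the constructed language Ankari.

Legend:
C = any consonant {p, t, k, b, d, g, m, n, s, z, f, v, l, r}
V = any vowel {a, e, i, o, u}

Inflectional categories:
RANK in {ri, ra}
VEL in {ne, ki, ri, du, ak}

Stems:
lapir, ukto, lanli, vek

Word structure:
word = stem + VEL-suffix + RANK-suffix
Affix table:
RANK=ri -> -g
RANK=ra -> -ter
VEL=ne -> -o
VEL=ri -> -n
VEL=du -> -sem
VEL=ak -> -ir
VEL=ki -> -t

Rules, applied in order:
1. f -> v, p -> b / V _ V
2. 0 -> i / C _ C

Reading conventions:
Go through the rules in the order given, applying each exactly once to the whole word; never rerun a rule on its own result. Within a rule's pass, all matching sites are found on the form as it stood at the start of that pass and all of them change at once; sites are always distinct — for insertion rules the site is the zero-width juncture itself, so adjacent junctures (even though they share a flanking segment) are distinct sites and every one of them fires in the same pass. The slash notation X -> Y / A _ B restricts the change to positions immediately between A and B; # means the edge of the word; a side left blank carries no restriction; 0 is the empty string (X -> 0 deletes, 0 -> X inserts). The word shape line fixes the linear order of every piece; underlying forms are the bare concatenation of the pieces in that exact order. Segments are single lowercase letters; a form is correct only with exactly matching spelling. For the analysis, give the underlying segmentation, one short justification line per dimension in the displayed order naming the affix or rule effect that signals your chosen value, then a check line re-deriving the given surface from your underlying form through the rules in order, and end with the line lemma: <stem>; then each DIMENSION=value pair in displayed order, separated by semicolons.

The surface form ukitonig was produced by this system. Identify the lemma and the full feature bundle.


underlying: ukto-n-g
RANK=ri - signalled by the affix -g
VEL=ri - signalled by the affix -n
check: uktong -> uktong -> ukitonig
lemma: ukto; RANK=ri; VEL=ri


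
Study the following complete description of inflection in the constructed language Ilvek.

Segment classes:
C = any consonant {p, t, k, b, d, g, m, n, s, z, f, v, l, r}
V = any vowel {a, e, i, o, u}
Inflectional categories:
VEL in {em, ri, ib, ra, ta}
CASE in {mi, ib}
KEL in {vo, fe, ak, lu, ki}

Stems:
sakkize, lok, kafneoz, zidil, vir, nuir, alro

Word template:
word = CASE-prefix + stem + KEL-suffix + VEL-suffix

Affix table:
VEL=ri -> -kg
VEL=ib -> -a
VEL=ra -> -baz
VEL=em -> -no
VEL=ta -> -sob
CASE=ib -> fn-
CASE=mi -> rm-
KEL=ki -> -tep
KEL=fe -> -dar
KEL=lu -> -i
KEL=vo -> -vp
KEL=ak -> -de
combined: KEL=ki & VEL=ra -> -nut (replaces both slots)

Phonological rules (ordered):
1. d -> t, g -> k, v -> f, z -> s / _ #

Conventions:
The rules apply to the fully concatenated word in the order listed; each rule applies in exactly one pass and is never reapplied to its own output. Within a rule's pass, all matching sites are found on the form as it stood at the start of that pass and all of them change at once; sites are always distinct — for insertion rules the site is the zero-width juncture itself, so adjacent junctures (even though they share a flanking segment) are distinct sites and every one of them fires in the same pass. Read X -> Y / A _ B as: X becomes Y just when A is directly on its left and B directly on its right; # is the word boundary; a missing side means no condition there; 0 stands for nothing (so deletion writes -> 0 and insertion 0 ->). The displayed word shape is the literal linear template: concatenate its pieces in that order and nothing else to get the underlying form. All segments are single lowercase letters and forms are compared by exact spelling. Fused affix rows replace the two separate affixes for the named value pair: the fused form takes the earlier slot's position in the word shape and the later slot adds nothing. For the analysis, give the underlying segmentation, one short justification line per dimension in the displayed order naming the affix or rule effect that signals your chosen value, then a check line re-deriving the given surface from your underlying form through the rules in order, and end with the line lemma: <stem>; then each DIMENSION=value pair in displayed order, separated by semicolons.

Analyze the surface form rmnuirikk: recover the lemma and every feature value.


underlying: rm-nuir-i-kg
VEL=ri - signalled by the affix -kg
CASE=mi - signalled by the affix rm-
KEL=lu - signalled by the affix -i
check: rmnuirikg -> rmnuirikk
lemma: nuir; VEL=ri; CASE=mi; KEL=lu


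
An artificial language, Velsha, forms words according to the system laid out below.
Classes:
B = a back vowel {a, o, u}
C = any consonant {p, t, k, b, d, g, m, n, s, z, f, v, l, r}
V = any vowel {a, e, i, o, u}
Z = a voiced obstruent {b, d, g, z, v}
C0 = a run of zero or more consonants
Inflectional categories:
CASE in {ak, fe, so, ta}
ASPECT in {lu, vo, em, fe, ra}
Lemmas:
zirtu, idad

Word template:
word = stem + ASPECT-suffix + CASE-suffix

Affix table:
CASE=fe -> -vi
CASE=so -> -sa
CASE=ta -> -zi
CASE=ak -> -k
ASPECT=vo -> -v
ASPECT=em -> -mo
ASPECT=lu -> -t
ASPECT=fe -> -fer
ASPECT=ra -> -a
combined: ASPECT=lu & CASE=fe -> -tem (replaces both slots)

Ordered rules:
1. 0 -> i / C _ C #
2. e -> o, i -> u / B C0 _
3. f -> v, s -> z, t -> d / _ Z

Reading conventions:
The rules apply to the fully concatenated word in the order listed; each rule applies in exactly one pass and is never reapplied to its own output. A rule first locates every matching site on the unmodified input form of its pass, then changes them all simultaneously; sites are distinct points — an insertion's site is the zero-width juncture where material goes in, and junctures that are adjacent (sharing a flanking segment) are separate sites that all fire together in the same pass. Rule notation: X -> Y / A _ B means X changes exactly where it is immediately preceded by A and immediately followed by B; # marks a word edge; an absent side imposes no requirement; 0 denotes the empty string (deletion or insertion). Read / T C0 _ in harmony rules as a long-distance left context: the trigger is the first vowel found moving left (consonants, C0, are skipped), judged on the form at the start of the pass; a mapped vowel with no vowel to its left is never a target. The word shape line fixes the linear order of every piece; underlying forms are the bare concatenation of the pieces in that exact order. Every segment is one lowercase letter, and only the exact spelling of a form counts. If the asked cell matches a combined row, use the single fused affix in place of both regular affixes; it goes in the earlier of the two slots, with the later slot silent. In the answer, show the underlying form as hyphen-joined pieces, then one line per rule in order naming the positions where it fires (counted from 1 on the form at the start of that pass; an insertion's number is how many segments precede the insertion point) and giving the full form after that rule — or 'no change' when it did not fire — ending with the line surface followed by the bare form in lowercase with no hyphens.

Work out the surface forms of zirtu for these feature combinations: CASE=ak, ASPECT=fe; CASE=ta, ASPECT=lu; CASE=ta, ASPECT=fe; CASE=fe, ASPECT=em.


cell CASE=ak, ASPECT=fe:
underlying: zirtu-fer-k
1. 0 -> i / C _ C #: inserts after position(s) 8: zirtuferik
2. e -> o, i -> u / B C0 _: fires at position(s) 7: zirtuforik
3. f -> v, s -> z, t -> d / _ Z: no change
surface: zirtuforik

cell CASE=ta, ASPECT=lu:
underlying: zirtu-t-zi
1. 0 -> i / C _ C #: no change
2. e -> o, i -> u / B C0 _: fires at position(s) 8: zirtutzu
3. f -> v, s -> z, t -> d / _ Z: fires at position(s) 6: zirtudzu
surface: zirtudzu

cell CASE=ta, ASPECT=fe:
underlying: zirtu-fer-zi
1. 0 -> i / C _ C #: no change
2. e -> o, i -> u / B C0 _: fires at position(s) 7: zirtuforzi
3. f -> v, s -> z, t -> d / _ Z: no change
surface: zirtuforzi

cell CASE=fe, ASPECT=em:
underlying: zirtu-mo-vi
1. 0 -> i / C _ C #: no change
2. e -> o, i -> u / B C0 _: fires at position(s) 9: zirtumovu
3. f -> v, s -> z, t -> d / _ Z: no change
surface: zirtumovu


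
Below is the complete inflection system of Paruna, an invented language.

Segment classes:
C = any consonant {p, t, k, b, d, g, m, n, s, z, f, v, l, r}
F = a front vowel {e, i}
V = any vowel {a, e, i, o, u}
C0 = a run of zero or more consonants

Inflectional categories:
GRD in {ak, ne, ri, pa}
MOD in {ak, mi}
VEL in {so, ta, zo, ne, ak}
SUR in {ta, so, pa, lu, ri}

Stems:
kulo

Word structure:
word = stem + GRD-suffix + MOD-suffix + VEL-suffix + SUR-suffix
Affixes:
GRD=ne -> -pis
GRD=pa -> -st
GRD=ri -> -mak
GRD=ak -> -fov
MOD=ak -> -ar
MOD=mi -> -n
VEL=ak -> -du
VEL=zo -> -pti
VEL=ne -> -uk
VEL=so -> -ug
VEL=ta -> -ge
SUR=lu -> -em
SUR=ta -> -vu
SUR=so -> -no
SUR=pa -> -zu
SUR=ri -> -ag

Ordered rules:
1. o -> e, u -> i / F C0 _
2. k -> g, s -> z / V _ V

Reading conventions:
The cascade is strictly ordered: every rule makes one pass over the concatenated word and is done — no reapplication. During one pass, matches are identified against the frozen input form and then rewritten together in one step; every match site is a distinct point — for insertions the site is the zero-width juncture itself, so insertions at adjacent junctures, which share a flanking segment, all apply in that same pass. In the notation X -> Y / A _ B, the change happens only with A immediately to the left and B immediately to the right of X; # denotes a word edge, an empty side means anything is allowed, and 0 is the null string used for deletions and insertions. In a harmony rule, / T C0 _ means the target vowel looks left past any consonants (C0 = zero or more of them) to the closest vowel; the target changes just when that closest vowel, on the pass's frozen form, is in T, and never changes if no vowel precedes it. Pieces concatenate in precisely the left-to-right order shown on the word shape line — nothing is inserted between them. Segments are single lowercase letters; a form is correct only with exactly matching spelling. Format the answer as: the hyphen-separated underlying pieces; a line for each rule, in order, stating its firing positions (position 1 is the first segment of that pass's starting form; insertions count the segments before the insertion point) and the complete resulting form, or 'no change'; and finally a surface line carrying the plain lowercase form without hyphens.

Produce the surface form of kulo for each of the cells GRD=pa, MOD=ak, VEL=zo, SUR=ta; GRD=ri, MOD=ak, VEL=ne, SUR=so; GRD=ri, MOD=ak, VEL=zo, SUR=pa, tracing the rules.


cell GRD=pa, MOD=ak, VEL=zo, SUR=ta:
underlying: kulo-st-ar-pti-vu
1. o -> e, u -> i / F C0 _: fires at position(s) 13: kulostarptivi
2. k -> g, s -> z / V _ V: no change
surface: kulostarptivi

cell GRD=ri, MOD=ak, VEL=ne, SUR=so:
underlying: kulo-mak-ar-uk-no
1. o -> e, u -> i / F C0 _: no change
2. k -> g, s -> z / V _ V: fires at position(s) 7: kulomagarukno
surface: kulomagarukno

cell GRD=ri, MOD=ak, VEL=zo, SUR=pa:
underlying: kulo-mak-ar-pti-zu
1. o -> e, u -> i / F C0 _: fires at position(s) 14: kulomakarptizi
2. k -> g, s -> z / V _ V: fires at position(s) 7: kulomagarptizi
surface: kulomagarptizi


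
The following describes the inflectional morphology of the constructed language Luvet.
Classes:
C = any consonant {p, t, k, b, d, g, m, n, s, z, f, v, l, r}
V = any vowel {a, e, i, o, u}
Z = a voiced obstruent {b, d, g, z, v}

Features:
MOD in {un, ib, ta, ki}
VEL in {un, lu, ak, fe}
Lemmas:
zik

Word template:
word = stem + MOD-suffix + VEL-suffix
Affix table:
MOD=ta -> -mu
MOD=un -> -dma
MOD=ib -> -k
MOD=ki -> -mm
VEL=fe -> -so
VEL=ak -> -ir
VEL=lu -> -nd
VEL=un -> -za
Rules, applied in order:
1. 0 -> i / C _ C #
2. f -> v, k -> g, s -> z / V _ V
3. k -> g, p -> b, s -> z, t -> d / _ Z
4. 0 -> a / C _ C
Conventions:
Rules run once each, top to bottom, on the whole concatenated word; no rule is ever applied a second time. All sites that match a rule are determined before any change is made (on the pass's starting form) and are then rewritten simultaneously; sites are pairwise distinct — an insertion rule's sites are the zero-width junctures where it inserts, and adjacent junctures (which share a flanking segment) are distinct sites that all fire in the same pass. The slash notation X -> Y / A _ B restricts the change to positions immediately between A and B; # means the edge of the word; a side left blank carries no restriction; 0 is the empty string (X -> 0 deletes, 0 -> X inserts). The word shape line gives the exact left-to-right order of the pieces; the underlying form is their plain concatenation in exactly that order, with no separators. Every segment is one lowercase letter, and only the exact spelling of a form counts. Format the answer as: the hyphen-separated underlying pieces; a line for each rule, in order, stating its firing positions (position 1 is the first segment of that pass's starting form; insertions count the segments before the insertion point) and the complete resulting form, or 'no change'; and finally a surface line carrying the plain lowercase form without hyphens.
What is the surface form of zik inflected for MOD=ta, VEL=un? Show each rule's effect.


underlying: zik-mu-za
1. 0 -> i / C _ C #: no change
2. f -> v, k -> g, s -> z / V _ V: no change
3. k -> g, p -> b, s -> z, t -> d / _ Z: no change
4. 0 -> a / C _ C: inserts after position(s) 3: zikamuza
surface: zikamuza


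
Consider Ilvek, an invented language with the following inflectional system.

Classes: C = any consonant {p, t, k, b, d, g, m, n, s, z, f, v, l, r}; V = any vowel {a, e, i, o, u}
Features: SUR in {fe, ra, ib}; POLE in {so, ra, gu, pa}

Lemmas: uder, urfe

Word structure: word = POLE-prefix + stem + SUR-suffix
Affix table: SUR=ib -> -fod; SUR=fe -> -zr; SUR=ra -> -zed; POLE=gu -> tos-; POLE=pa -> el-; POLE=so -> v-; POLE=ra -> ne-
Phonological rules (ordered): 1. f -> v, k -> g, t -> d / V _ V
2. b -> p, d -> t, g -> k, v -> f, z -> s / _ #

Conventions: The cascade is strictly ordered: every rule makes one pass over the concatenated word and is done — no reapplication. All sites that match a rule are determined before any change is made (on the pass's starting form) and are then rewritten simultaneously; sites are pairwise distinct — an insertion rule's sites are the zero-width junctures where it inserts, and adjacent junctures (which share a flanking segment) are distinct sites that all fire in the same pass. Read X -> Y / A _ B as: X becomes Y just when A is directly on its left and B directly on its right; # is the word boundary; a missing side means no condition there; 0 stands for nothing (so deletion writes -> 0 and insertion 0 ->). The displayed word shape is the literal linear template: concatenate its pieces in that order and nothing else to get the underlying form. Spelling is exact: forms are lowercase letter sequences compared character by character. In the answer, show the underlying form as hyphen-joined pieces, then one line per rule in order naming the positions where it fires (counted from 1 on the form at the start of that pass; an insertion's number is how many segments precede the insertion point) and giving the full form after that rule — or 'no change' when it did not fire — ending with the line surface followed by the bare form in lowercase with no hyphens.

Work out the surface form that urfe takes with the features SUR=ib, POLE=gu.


underlying: tos-urfe-fod
1. f -> v, k -> g, t -> d / V _ V: fires at position(s) 8: tosurfevod
2. b -> p, d -> t, g -> k, v -> f, z -> s / _ #: fires at position(s) 10: tosurfevot
surface: tosurfevot
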